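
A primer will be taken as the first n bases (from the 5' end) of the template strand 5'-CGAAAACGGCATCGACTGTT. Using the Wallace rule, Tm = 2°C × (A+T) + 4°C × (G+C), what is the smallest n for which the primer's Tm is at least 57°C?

n = 19

First 18 bases: CGAAAACGGCATCGACTG → Tm = 56°C (< 57°C)
First 19 bases: CGAAAACGGCATCGACTGT → Tm = 58°C (≥ 57°C)
Each additional base adds 2°C (A/T) or 4°C (G/C), so Tm is non-decreasing in n; n = 19 is the first length to reach 57°C.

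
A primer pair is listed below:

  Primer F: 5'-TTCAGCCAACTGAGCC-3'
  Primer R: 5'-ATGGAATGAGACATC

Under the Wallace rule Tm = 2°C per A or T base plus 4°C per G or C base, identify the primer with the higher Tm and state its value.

Primer F, 50°C

Primer F: A+T=7, G+C=9 → Tm = 2(7)+4(9) = 50°C
Primer R: A+T=9, G+C=6 → Tm = 2(9)+4(6) = 42°C
50°C vs 42°C → primer F is higher.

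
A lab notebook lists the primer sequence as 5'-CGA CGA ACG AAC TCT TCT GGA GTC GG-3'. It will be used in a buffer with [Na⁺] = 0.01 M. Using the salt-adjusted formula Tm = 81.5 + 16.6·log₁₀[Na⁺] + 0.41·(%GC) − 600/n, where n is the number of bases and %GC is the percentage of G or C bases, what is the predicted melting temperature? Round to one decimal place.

48.9°C

Length n = 26. Counting bases: A=6, T=5, G=8, C=7
G+C = 15, so %GC = 15/26 × 100 = 57.692%
Salt term: 16.6 × (-2) = -33.2
GC term: 0.41 × 57.692 = 23.654; length term: −600/26 = −23.077
Tm = 81.5 + (-33.2) + 23.654 − 23.077 = 48.877 → 48.9°C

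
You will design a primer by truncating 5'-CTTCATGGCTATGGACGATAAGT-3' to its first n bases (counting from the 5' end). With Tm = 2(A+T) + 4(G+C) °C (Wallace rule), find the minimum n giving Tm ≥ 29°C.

First 9 bases: CTTCATGGC → Tm = 28°C (< 29°C)
First 10 bases: CTTCATGGCT → Tm = 30°C (≥ 29°C)
Each additional base adds 2°C (A/T) or 4°C (G/C), so Tm is non-decreasing in n; n = 10 is the first length to reach 29°C.

n = 10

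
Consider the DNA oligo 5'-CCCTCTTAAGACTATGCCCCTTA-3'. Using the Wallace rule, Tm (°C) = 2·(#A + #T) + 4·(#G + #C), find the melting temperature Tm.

68°C

G=2, C=9, T=7, A=5
A+T = 12, G+C = 11
Tm = 4·11 + 2·12 = 44 + 24 = 68°C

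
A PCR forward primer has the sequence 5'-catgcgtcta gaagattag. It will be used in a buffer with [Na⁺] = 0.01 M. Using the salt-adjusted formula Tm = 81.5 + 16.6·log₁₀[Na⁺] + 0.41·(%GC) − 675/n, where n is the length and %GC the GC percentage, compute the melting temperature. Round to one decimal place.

30.0°C

Length n = 19. Base counts: C=3, T=5, A=6, G=5
G+C = 8, so %GC = 8/19 × 100 = 42.105%
Salt term: 16.6 × (-2) = -33.2
GC term: 0.41 × 42.105 = 17.263; length term: −675/19 = −35.526
Tm = 81.5 + (-33.2) + 17.263 − 35.526 = 30.037 → 30.0°C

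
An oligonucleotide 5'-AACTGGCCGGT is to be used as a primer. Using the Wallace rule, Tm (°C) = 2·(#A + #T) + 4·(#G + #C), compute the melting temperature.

Base counts: T=2, A=2, C=3, G=4
AT pairs contribute 4, GC pairs contribute 7.
Tm = 2(4) + 4(7) = 8 + 28 = 36°C

36°C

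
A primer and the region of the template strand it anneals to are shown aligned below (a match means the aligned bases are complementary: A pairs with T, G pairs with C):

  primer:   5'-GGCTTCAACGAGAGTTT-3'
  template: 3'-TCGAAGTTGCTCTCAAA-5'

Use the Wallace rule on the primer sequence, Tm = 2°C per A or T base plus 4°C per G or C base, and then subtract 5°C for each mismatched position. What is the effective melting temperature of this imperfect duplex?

Primer base counts: A=4, T=5, G=5, C=3 → A+T=9, G+C=8
Perfect-match Tm = 2(9) + 4(8) = 18 + 32 = 50°C
Mismatches (positions where the bases are not complementary): 1 (at position 1)
Effective Tm = 50 − 1×5 = 50 − 5 = 45°C

45°C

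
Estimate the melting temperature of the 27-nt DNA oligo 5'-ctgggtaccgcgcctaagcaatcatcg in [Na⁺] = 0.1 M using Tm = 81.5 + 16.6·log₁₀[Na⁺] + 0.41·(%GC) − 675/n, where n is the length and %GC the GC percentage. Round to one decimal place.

64.2°C

Length n = 27. Base counts: A=6, T=5, G=7, C=9
G+C = 16, so %GC = 16/27 × 100 = 59.259%
Salt term: 16.6 × (-1) = -16.6
GC term: 0.41 × 59.259 = 24.296; length term: −675/27 = −25
Tm = 81.5 + (-16.6) + 24.296 − 25 = 64.196 → 64.2°C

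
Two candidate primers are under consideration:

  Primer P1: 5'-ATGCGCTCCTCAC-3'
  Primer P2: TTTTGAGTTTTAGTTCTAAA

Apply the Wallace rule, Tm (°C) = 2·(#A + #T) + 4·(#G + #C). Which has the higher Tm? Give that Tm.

Primer P2, 48°C

Primer P1: A+T=5, G+C=8 → Tm = 2(5)+4(8) = 42°C
Primer P2: A+T=16, G+C=4 → Tm = 2(16)+4(4) = 48°C
42°C vs 48°C → primer P2 is higher.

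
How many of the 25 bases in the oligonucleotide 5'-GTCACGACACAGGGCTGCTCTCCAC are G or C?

16

Counting bases: A=5, G=6, T=4, C=10
G+C = 6 + 10 = 16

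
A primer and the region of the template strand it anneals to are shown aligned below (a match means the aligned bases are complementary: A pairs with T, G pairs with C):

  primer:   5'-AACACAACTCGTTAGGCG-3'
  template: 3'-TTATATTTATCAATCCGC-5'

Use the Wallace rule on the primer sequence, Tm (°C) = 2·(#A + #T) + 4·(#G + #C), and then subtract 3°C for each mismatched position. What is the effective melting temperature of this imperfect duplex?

Primer base counts: A=6, T=3, G=4, C=5 → A+T=9, G+C=9
Perfect-match Tm = 2(9) + 4(9) = 18 + 36 = 54°C
Mismatches (positions where the bases are not complementary): 4 (at positions 3, 5, 8, 10)
Effective Tm = 54 − 4×3 = 54 − 12 = 42°C

42°C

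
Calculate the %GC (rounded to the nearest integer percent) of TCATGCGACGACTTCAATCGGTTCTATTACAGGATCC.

Counting bases: C=10, G=7, T=11, A=9
G+C = 7 + 10 = 17 out of 37 bases
%GC = 17/37 × 100 = 45.95% ≈ 46%

46%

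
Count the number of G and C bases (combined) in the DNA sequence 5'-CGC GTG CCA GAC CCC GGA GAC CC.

18

Scanning the sequence gives A=4, T=1, G=7, C=11.
G+C = 7 + 11 = 18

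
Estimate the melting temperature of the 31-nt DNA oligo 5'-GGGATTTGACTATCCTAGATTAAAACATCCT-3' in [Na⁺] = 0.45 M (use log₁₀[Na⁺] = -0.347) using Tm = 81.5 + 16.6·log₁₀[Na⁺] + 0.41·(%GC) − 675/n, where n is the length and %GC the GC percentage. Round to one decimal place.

Length n = 31. Base counts: A=10, G=5, C=6, T=10
G+C = 11, so %GC = 11/31 × 100 = 35.484%
Salt term: 16.6 × (-0.347) = -5.76
GC term: 0.41 × 35.484 = 14.548; length term: −675/31 = −21.774
Tm = 81.5 + (-5.76) + 14.548 − 21.774 = 68.514 → 68.5°C

68.5°C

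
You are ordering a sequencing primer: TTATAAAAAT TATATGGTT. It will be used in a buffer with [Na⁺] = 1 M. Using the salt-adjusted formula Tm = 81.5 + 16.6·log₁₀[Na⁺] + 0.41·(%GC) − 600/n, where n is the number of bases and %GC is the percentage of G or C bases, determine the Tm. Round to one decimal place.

Length n = 19. Scanning the sequence gives A=8, C=0, T=9, G=2.
G+C = 2, so %GC = 2/19 × 100 = 10.526%
Salt term: 16.6 × (0) = 0
GC term: 0.41 × 10.526 = 4.316; length term: −600/19 = −31.579
Tm = 81.5 + (0) + 4.316 − 31.579 = 54.237 → 54.2°C

54.2°C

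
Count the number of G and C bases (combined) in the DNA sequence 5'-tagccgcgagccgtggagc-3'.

Scanning the sequence gives G=8, T=2, A=3, C=6.
G+C = 8 + 6 = 14

14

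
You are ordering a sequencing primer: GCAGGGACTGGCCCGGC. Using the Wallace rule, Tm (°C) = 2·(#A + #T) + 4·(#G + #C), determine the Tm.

Scanning the sequence gives C=6, G=8, T=1, A=2.
So N_AT = 3 and N_GC = 14.
Tm = 2(3) + 4(14) = 6 + 56 = 62°C

62°C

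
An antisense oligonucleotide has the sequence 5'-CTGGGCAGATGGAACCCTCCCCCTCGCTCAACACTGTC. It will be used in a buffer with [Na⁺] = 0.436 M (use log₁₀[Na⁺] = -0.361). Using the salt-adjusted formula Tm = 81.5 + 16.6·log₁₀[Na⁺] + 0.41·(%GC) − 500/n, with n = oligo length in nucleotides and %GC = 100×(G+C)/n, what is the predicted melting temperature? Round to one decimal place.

88.2°C

Length n = 38. G=8, C=16, A=7, T=7
G+C = 24, so %GC = 24/38 × 100 = 63.158%
Salt term: 16.6 × (-0.361) = -5.993
GC term: 0.41 × 63.158 = 25.895; length term: −500/38 = −13.158
Tm = 81.5 + (-5.993) + 25.895 − 13.158 = 88.244 → 88.2°C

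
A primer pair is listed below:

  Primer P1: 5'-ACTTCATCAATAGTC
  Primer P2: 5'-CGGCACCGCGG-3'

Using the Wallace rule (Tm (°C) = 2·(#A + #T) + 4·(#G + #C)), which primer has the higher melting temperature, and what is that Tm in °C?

Primer P1: A+T=10, G+C=5 → Tm = 2(10)+4(5) = 40°C
Primer P2: A+T=1, G+C=10 → Tm = 2(1)+4(10) = 42°C
40°C vs 42°C → primer P2 is higher.

Primer P2, 42°C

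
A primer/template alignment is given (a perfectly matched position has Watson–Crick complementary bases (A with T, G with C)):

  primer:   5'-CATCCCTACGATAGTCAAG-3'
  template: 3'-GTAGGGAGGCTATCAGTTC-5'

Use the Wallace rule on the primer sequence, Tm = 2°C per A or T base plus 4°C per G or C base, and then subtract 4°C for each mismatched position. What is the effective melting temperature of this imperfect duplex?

Primer base counts: A=6, T=4, G=3, C=6 → A+T=10, G+C=9
Perfect-match Tm = 2(10) + 4(9) = 20 + 36 = 56°C
Mismatches (positions where the bases are not complementary): 1 (at position 8)
Effective Tm = 56 − 1×4 = 56 − 4 = 52°C

52°C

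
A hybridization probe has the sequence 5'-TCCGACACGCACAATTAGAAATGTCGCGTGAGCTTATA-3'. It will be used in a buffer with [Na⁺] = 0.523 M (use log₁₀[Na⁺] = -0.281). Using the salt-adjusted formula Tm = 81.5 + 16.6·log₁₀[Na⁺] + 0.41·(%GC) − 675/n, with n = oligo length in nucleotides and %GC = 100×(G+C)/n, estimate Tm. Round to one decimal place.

Length n = 38. G=8, C=9, T=9, A=12
G+C = 17, so %GC = 17/38 × 100 = 44.737%
Salt term: 16.6 × (-0.281) = -4.665
GC term: 0.41 × 44.737 = 18.342; length term: −675/38 = −17.763
Tm = 81.5 + (-4.665) + 18.342 − 17.763 = 77.414 → 77.4°C

77.4°C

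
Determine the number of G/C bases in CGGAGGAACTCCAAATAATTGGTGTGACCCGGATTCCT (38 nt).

Counting bases: T=9, A=10, G=10, C=9
Total G or C: 10 + 9 = 19

19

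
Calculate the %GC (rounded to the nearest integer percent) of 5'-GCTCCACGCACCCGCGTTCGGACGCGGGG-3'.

79%

Scanning the sequence gives A=3, T=3, G=11, C=12.
G+C = 11 + 12 = 23 out of 29 bases
%GC = 23/29 × 100 = 79.31% ≈ 79%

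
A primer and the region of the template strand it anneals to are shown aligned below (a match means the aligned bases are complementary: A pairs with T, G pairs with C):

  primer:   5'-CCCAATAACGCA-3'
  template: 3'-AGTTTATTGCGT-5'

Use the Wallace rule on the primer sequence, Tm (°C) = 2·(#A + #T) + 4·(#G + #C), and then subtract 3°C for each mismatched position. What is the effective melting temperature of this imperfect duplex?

Primer base counts: A=5, T=1, G=1, C=5 → A+T=6, G+C=6
Perfect-match Tm = 2(6) + 4(6) = 12 + 24 = 36°C
Mismatches (positions where the bases are not complementary): 2 (at positions 1, 3)
Effective Tm = 36 − 2×3 = 36 − 6 = 30°C

30°C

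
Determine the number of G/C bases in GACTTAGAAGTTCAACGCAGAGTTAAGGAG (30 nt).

13

Base counts: T=6, A=11, G=9, C=4
G+C = 9 + 4 = 13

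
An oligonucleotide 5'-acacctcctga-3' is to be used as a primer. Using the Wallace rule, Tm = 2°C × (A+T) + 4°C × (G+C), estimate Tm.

34°C

Counting bases: C=5, G=1, T=2, A=3
AT pairs contribute 5, GC pairs contribute 6.
Tm = 2×5 + 4×6 = 34°C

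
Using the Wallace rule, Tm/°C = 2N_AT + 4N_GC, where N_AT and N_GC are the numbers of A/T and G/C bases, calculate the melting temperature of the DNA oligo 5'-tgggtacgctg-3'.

Base counts: T=3, A=1, C=2, G=5
A+T = 4, G+C = 7
Tm = 2(4) + 4(7) = 8 + 28 = 36°C

36°C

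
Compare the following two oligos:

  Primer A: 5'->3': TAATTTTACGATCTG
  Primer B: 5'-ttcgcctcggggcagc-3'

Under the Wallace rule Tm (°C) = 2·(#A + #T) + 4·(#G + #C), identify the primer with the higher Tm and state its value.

Primer A: A+T=11, G+C=4 → Tm = 2(11)+4(4) = 38°C
Primer B: A+T=4, G+C=12 → Tm = 2(4)+4(12) = 56°C
38°C vs 56°C → primer B is higher.

Primer B, 56°C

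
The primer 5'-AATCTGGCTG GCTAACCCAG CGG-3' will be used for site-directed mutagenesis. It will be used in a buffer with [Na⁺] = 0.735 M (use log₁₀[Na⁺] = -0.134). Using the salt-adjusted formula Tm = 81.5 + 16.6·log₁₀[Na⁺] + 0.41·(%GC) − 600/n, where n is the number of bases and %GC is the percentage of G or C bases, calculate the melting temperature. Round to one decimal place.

Length n = 23. Scanning the sequence gives C=7, A=5, G=7, T=4.
G+C = 14, so %GC = 14/23 × 100 = 60.87%
Salt term: 16.6 × (-0.134) = -2.224
GC term: 0.41 × 60.87 = 24.957; length term: −600/23 = −26.087
Tm = 81.5 + (-2.224) + 24.957 − 26.087 = 78.146 → 78.1°C

78.1°C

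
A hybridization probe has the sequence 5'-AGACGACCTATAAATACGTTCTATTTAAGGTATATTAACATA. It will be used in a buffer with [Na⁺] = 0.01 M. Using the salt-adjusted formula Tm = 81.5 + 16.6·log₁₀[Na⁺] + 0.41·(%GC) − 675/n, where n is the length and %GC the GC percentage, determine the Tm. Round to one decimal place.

Length n = 42. Base counts: T=14, A=17, G=5, C=6
G+C = 11, so %GC = 11/42 × 100 = 26.19%
Salt term: 16.6 × (-2) = -33.2
GC term: 0.41 × 26.19 = 10.738; length term: −675/42 = −16.071
Tm = 81.5 + (-33.2) + 10.738 − 16.071 = 42.967 → 43.0°C

43.0°C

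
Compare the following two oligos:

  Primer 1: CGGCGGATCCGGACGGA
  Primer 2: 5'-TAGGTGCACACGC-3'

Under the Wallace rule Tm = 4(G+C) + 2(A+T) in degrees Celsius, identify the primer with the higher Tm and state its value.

Primer 1: A+T=4, G+C=13 → Tm = 2(4)+4(13) = 60°C
Primer 2: A+T=5, G+C=8 → Tm = 2(5)+4(8) = 42°C
60°C vs 42°C → primer 1 is higher.

Primer 1, 60°C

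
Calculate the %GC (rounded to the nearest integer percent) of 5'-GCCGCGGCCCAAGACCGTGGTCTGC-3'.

76%

Counting bases: T=3, G=9, C=10, A=3
G+C = 9 + 10 = 19 out of 25 bases
%GC = 19/25 × 100 = 76% ≈ 76%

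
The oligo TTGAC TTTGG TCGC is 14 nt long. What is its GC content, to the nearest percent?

50%

Counting bases: T=6, G=4, A=1, C=3
G+C = 4 + 3 = 7 out of 14 bases
%GC = 7/14 × 100 = 50% ≈ 50%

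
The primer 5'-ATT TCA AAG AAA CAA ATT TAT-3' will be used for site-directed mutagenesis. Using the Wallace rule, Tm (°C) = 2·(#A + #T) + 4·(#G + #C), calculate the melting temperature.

Scanning the sequence gives A=11, G=1, T=7, C=2.
AT pairs contribute 18, GC pairs contribute 3.
Tm = 2×18 + 4×3 = 48°C

48°C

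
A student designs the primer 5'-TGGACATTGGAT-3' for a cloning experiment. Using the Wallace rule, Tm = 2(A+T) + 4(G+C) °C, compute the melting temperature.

34°C

Counting bases: C=1, T=4, A=3, G=4
AT pairs contribute 7, GC pairs contribute 5.
Tm = 4·5 + 2·7 = 20 + 14 = 34°C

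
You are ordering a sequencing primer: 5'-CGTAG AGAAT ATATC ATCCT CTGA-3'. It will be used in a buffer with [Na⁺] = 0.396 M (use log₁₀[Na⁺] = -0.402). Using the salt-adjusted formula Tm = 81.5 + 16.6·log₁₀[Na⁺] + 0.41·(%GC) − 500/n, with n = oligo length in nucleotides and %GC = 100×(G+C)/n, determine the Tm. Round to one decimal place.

Length n = 24. Base counts: C=5, G=4, A=8, T=7
G+C = 9, so %GC = 9/24 × 100 = 37.5%
Salt term: 16.6 × (-0.402) = -6.673
GC term: 0.41 × 37.5 = 15.375; length term: −500/24 = −20.833
Tm = 81.5 + (-6.673) + 15.375 − 20.833 = 69.369 → 69.4°C

69.4°C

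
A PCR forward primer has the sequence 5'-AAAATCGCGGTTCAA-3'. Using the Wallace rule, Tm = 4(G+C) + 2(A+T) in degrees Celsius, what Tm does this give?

42°C

Base counts: T=3, A=6, G=3, C=3
AT pairs contribute 9, GC pairs contribute 6.
Tm = 2(9) + 4(6) = 18 + 24 = 42°C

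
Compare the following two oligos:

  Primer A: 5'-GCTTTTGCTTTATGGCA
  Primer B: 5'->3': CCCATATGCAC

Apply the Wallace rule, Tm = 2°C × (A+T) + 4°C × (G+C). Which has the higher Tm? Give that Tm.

Primer A, 48°C

Primer A: A+T=10, G+C=7 → Tm = 2(10)+4(7) = 48°C
Primer B: A+T=5, G+C=6 → Tm = 2(5)+4(6) = 34°C
48°C vs 34°C → primer A is higher.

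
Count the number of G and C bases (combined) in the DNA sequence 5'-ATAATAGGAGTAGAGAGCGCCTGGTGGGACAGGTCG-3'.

20

Counting bases: T=6, C=5, G=15, A=10
G+C = 15 + 5 = 20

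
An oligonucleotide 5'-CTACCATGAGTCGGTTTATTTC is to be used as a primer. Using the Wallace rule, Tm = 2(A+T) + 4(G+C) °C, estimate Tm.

62°C

Scanning the sequence gives T=9, G=4, A=4, C=5.
A+T = 13, G+C = 9
Tm = 2×13 + 4×9 = 62°C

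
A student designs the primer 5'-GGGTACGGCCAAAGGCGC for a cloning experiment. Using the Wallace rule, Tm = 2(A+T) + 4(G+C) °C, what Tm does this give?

A=4, G=8, T=1, C=5
So N_AT = 5 and N_GC = 13.
Tm = 2(5) + 4(13) = 10 + 52 = 62°C

62°C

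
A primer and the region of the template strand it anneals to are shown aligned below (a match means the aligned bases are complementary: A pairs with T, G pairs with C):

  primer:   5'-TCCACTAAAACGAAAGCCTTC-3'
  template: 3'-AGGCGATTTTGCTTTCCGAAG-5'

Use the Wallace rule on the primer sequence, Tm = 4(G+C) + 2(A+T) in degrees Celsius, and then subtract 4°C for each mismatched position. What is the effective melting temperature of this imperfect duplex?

52°C

Primer base counts: A=8, T=4, G=2, C=7 → A+T=12, G+C=9
Perfect-match Tm = 2(12) + 4(9) = 24 + 36 = 60°C
Mismatches (positions where the bases are not complementary): 2 (at positions 4, 17)
Effective Tm = 60 − 2×4 = 60 − 8 = 52°C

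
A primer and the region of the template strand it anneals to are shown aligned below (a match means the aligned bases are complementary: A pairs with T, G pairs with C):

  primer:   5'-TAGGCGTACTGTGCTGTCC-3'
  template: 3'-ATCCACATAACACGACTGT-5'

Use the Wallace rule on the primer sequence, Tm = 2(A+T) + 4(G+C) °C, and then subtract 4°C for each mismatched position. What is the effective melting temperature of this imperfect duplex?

Primer base counts: A=2, T=6, G=6, C=5 → A+T=8, G+C=11
Perfect-match Tm = 2(8) + 4(11) = 16 + 44 = 60°C
Mismatches (positions where the bases are not complementary): 4 (at positions 5, 9, 17, 19)
Effective Tm = 60 − 4×4 = 60 − 16 = 44°C

44°C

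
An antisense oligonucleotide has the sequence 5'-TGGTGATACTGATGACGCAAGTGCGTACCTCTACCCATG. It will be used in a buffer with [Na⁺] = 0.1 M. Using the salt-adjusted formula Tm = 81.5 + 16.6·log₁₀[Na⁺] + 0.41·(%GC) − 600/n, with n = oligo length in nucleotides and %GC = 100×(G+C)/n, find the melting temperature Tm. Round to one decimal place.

Length n = 39. Base counts: G=10, T=10, A=9, C=10
G+C = 20, so %GC = 20/39 × 100 = 51.282%
Salt term: 16.6 × (-1) = -16.6
GC term: 0.41 × 51.282 = 21.026; length term: −600/39 = −15.385
Tm = 81.5 + (-16.6) + 21.026 − 15.385 = 70.541 → 70.5°C

70.5°C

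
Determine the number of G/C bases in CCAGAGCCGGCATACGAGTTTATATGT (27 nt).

Counting bases: C=6, T=7, A=7, G=7
G+C = 7 + 6 = 13

13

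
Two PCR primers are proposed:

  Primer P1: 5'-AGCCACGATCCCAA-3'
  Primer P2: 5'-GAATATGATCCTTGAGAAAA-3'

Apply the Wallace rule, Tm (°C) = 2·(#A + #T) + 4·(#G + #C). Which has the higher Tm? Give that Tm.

Primer P1: A+T=6, G+C=8 → Tm = 2(6)+4(8) = 44°C
Primer P2: A+T=14, G+C=6 → Tm = 2(14)+4(6) = 52°C
44°C vs 52°C → primer P2 is higher.

Primer P2, 52°C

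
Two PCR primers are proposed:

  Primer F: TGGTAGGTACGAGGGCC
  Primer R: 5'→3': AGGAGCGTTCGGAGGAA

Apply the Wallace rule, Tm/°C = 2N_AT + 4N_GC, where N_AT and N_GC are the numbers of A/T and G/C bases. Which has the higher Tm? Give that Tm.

Primer F: A+T=6, G+C=11 → Tm = 2(6)+4(11) = 56°C
Primer R: A+T=7, G+C=10 → Tm = 2(7)+4(10) = 54°C
56°C vs 54°C → primer F is higher.

Primer F, 56°C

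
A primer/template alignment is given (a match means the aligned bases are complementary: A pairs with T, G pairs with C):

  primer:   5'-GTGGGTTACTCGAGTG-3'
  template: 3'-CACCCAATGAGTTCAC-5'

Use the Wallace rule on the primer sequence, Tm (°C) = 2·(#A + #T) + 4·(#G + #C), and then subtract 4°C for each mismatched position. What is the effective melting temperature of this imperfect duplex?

46°C

Primer base counts: A=2, T=5, G=7, C=2 → A+T=7, G+C=9
Perfect-match Tm = 2(7) + 4(9) = 14 + 36 = 50°C
Mismatches (positions where the bases are not complementary): 1 (at position 12)
Effective Tm = 50 − 1×4 = 50 − 4 = 46°C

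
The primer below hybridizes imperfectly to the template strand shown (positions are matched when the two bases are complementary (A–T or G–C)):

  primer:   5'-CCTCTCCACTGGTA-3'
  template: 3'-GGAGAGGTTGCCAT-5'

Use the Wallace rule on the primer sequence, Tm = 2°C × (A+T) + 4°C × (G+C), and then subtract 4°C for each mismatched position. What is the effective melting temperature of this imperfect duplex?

36°C

Primer base counts: A=2, T=4, G=2, C=6 → A+T=6, G+C=8
Perfect-match Tm = 2(6) + 4(8) = 12 + 32 = 44°C
Mismatches (positions where the bases are not complementary): 2 (at positions 9, 10)
Effective Tm = 44 − 2×4 = 44 − 8 = 36°C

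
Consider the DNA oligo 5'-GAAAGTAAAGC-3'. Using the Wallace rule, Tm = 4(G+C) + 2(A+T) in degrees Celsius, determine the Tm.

A=6, T=1, C=1, G=3
AT pairs contribute 7, GC pairs contribute 4.
Tm = 2×7 + 4×4 = 30°C

30°C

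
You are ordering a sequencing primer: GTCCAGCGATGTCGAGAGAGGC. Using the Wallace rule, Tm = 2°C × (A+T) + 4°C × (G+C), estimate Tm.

Base counts: T=3, G=9, A=5, C=5
A+T = 8, G+C = 14
Tm = 4·14 + 2·8 = 56 + 16 = 72°C

72°C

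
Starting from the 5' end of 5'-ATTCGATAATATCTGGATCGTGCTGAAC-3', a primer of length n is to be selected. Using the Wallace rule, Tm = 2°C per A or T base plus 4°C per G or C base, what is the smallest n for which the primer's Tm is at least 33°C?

First 13 bases: ATTCGATAATATC → Tm = 32°C (< 33°C)
First 14 bases: ATTCGATAATATCT → Tm = 34°C (≥ 33°C)
Each additional base adds 2°C (A/T) or 4°C (G/C), so Tm is non-decreasing in n; n = 14 is the first length to reach 33°C.

n = 14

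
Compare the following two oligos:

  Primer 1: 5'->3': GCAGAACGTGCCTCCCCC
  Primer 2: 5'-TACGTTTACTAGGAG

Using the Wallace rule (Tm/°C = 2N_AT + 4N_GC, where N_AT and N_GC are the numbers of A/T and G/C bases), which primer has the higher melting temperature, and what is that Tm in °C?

Primer 1: A+T=5, G+C=13 → Tm = 2(5)+4(13) = 62°C
Primer 2: A+T=9, G+C=6 → Tm = 2(9)+4(6) = 42°C
62°C vs 42°C → primer 1 is higher.

Primer 1, 62°C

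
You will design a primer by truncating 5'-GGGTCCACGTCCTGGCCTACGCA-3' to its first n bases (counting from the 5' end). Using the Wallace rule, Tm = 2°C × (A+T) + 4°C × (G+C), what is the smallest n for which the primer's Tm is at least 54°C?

First 15 bases: GGGTCCACGTCCTGG → Tm = 52°C (< 54°C)
First 16 bases: GGGTCCACGTCCTGGC → Tm = 56°C (≥ 54°C)
Each additional base adds 2°C (A/T) or 4°C (G/C), so Tm is non-decreasing in n; n = 16 is the first length to reach 54°C.

n = 16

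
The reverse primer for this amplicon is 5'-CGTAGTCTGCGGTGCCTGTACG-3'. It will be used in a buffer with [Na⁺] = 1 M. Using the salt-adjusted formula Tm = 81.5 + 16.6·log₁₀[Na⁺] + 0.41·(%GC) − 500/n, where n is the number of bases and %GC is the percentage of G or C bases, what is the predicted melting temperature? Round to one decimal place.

84.9°C

Length n = 22. Base counts: G=8, C=6, T=6, A=2
G+C = 14, so %GC = 14/22 × 100 = 63.636%
Salt term: 16.6 × (0) = 0
GC term: 0.41 × 63.636 = 26.091; length term: −500/22 = −22.727
Tm = 81.5 + (0) + 26.091 − 22.727 = 84.864 → 84.9°C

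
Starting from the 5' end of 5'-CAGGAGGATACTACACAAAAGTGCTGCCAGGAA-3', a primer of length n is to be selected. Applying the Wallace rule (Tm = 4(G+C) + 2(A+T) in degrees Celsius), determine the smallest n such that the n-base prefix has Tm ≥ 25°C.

First 7 bases: CAGGAGG → Tm = 24°C (< 25°C)
First 8 bases: CAGGAGGA → Tm = 26°C (≥ 25°C)
Each additional base adds 2°C (A/T) or 4°C (G/C), so Tm is non-decreasing in n; n = 8 is the first length to reach 25°C.

n = 8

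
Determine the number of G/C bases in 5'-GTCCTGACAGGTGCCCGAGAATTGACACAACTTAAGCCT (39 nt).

Base counts: C=11, T=8, A=11, G=9
G+C = 9 + 11 = 20

20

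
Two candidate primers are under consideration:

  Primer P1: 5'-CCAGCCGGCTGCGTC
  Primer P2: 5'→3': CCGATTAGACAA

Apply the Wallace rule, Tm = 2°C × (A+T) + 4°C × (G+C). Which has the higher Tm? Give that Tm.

Primer P1: A+T=3, G+C=12 → Tm = 2(3)+4(12) = 54°C
Primer P2: A+T=7, G+C=5 → Tm = 2(7)+4(5) = 34°C
54°C vs 34°C → primer P1 is higher.

Primer P1, 54°C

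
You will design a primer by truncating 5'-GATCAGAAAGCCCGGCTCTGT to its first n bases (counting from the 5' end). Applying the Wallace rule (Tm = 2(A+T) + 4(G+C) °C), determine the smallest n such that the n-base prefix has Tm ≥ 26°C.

n = 10

First 9 bases: GATCAGAAA → Tm = 24°C (< 26°C)
First 10 bases: GATCAGAAAG → Tm = 28°C (≥ 26°C)
Each additional base adds 2°C (A/T) or 4°C (G/C), so Tm is non-decreasing in n; n = 10 is the first length to reach 26°C.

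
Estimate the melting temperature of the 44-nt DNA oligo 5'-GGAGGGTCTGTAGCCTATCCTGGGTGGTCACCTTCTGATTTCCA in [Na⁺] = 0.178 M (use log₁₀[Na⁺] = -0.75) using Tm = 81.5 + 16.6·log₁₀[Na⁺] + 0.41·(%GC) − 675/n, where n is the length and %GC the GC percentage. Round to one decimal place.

Length n = 44. A=6, T=14, C=11, G=13
G+C = 24, so %GC = 24/44 × 100 = 54.545%
Salt term: 16.6 × (-0.75) = -12.45
GC term: 0.41 × 54.545 = 22.363; length term: −675/44 = −15.341
Tm = 81.5 + (-12.45) + 22.363 − 15.341 = 76.072 → 76.1°C

76.1°C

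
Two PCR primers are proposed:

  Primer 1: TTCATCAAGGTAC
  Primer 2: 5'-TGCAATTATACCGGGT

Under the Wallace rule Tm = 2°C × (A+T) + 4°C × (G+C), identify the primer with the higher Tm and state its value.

Primer 2, 46°C

Primer 1: A+T=8, G+C=5 → Tm = 2(8)+4(5) = 36°C
Primer 2: A+T=9, G+C=7 → Tm = 2(9)+4(7) = 46°C
36°C vs 46°C → primer 2 is higher.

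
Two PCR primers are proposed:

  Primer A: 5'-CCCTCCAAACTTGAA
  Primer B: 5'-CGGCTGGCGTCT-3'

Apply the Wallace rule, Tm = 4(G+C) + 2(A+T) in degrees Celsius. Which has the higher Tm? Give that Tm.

Primer A, 44°C

Primer A: A+T=8, G+C=7 → Tm = 2(8)+4(7) = 44°C
Primer B: A+T=3, G+C=9 → Tm = 2(3)+4(9) = 42°C
44°C vs 42°C → primer A is higher.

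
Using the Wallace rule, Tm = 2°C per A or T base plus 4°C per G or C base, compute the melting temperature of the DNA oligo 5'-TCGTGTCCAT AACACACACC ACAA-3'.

Base counts: T=4, A=9, C=9, G=2
So N_AT = 13 and N_GC = 11.
Tm = 4·11 + 2·13 = 44 + 26 = 70°C

70°C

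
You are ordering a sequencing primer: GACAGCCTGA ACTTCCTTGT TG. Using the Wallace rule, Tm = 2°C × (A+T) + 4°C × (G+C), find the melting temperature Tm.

66°C

Base counts: A=4, T=7, G=5, C=6
AT pairs contribute 11, GC pairs contribute 11.
Tm = 2(11) + 4(11) = 22 + 44 = 66°C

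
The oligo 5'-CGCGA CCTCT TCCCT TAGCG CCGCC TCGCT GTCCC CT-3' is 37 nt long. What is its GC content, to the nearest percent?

70%

G=7, T=9, A=2, C=19
G+C = 7 + 19 = 26 out of 37 bases
%GC = 26/37 × 100 = 70.27% ≈ 70%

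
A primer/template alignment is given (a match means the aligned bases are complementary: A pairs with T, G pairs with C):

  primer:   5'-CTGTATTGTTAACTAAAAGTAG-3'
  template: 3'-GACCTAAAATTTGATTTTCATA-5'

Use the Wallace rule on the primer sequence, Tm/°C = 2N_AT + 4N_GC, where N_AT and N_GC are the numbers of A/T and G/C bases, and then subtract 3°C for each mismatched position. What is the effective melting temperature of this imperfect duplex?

Primer base counts: A=8, T=8, G=4, C=2 → A+T=16, G+C=6
Perfect-match Tm = 2(16) + 4(6) = 32 + 24 = 56°C
Mismatches (positions where the bases are not complementary): 4 (at positions 4, 8, 10, 22)
Effective Tm = 56 − 4×3 = 56 − 12 = 44°C

44°C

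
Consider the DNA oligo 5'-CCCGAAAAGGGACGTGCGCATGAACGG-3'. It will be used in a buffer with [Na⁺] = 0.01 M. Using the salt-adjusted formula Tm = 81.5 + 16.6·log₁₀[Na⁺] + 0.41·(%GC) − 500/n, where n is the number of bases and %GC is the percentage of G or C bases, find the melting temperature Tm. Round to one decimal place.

55.6°C

Length n = 27. Scanning the sequence gives T=2, C=7, A=8, G=10.
G+C = 17, so %GC = 17/27 × 100 = 62.963%
Salt term: 16.6 × (-2) = -33.2
GC term: 0.41 × 62.963 = 25.815; length term: −500/27 = −18.519
Tm = 81.5 + (-33.2) + 25.815 − 18.519 = 55.596 → 55.6°C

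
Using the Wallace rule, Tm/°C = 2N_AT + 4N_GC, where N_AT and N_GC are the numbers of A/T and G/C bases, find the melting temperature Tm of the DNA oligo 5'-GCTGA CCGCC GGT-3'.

46°C

A=1, G=5, T=2, C=5
So N_AT = 3 and N_GC = 10.
Tm = 2(3) + 4(10) = 6 + 40 = 46°C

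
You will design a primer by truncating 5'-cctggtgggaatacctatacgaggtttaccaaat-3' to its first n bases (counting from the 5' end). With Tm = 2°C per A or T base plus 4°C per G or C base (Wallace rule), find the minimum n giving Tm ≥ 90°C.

n = 30

First 29 bases: CCTGGTGGGAATACCTATACGAGGTTTAC → Tm = 86°C (< 90°C)
First 30 bases: CCTGGTGGGAATACCTATACGAGGTTTACC → Tm = 90°C (≥ 90°C)
Since every base adds ≥2°C, Tm only increases with n, so the threshold is first crossed at n = 30.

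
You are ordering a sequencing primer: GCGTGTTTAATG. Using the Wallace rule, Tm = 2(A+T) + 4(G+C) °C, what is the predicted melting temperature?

Scanning the sequence gives T=5, C=1, A=2, G=4.
A+T = 7, G+C = 5
Tm = 2×7 + 4×5 = 34°C

34°C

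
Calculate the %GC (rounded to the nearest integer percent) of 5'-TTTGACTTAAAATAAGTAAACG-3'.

23%

Counting bases: C=2, T=7, A=10, G=3
G+C = 3 + 2 = 5 out of 22 bases
%GC = 5/22 × 100 = 22.73% ≈ 23%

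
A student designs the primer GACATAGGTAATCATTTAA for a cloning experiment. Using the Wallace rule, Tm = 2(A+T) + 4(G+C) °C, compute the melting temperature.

Base counts: G=3, A=8, C=2, T=6
AT pairs contribute 14, GC pairs contribute 5.
Tm = 4·5 + 2·14 = 20 + 28 = 48°C

48°C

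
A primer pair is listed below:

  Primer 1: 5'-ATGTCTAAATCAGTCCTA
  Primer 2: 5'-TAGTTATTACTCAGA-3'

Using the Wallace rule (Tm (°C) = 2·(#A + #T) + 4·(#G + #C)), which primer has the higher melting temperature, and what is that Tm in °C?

Primer 1: A+T=12, G+C=6 → Tm = 2(12)+4(6) = 48°C
Primer 2: A+T=11, G+C=4 → Tm = 2(11)+4(4) = 38°C
48°C vs 38°C → primer 1 is higher.

Primer 1, 48°C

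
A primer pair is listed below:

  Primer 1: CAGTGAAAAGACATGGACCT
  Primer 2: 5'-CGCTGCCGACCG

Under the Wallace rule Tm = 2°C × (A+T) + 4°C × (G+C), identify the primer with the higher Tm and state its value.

Primer 1, 58°C

Primer 1: A+T=11, G+C=9 → Tm = 2(11)+4(9) = 58°C
Primer 2: A+T=2, G+C=10 → Tm = 2(2)+4(10) = 44°C
58°C vs 44°C → primer 1 is higher.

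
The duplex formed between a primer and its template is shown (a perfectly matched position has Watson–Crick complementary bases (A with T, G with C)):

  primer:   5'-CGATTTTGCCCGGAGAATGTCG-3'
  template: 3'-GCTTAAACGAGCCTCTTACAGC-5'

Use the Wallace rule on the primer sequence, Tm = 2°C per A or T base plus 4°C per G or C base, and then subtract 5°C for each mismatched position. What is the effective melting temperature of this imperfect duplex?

58°C

Primer base counts: A=4, T=6, G=7, C=5 → A+T=10, G+C=12
Perfect-match Tm = 2(10) + 4(12) = 20 + 48 = 68°C
Mismatches (positions where the bases are not complementary): 2 (at positions 4, 10)
Effective Tm = 68 − 2×5 = 68 − 10 = 58°C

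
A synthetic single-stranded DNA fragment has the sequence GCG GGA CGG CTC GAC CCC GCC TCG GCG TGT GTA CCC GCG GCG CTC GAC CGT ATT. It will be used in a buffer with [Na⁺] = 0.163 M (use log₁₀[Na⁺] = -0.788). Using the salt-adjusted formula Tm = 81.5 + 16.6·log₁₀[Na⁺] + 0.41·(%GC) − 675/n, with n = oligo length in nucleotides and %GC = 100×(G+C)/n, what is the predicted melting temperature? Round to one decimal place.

86.3°C

Length n = 54. Counting bases: A=5, C=21, T=9, G=19
G+C = 40, so %GC = 40/54 × 100 = 74.074%
Salt term: 16.6 × (-0.788) = -13.081
GC term: 0.41 × 74.074 = 30.37; length term: −675/54 = −12.5
Tm = 81.5 + (-13.081) + 30.37 − 12.5 = 86.289 → 86.3°C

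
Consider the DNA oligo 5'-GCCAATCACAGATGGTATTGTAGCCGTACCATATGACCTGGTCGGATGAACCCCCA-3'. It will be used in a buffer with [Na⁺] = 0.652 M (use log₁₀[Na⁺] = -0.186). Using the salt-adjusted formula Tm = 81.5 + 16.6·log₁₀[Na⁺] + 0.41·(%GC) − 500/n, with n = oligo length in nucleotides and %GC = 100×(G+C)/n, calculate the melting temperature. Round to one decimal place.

90.7°C

Length n = 56. Scanning the sequence gives A=15, C=16, G=13, T=12.
G+C = 29, so %GC = 29/56 × 100 = 51.786%
Salt term: 16.6 × (-0.186) = -3.088
GC term: 0.41 × 51.786 = 21.232; length term: −500/56 = −8.929
Tm = 81.5 + (-3.088) + 21.232 − 8.929 = 90.715 → 90.7°C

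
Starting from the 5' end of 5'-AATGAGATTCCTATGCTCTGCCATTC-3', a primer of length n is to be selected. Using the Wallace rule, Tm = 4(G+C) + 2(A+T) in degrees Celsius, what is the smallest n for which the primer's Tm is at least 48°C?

n = 18

First 17 bases: AATGAGATTCCTATGCT → Tm = 46°C (< 48°C)
First 18 bases: AATGAGATTCCTATGCTC → Tm = 50°C (≥ 48°C)
Each additional base adds 2°C (A/T) or 4°C (G/C), so Tm is non-decreasing in n; n = 18 is the first length to reach 48°C.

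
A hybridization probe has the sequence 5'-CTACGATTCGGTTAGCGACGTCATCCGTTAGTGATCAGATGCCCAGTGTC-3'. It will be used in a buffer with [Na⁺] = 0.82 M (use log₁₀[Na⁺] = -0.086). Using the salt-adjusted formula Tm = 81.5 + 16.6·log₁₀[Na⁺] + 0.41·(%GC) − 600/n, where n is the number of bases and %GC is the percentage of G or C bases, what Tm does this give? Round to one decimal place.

Length n = 50. Counting bases: T=14, G=13, C=13, A=10
G+C = 26, so %GC = 26/50 × 100 = 52%
Salt term: 16.6 × (-0.086) = -1.428
GC term: 0.41 × 52 = 21.32; length term: −600/50 = −12
Tm = 81.5 + (-1.428) + 21.32 − 12 = 89.392 → 89.4°C

89.4°C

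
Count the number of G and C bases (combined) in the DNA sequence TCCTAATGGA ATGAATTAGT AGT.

7

Counting bases: A=8, T=8, G=5, C=2
G+C = 5 + 2 = 7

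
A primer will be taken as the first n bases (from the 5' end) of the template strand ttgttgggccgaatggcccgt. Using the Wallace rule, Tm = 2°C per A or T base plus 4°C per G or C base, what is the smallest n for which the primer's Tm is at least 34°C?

First 10 bases: TTGTTGGGCC → Tm = 32°C (< 34°C)
First 11 bases: TTGTTGGGCCG → Tm = 36°C (≥ 34°C)
Since every base adds ≥2°C, Tm only increases with n, so the threshold is first crossed at n = 11.

n = 11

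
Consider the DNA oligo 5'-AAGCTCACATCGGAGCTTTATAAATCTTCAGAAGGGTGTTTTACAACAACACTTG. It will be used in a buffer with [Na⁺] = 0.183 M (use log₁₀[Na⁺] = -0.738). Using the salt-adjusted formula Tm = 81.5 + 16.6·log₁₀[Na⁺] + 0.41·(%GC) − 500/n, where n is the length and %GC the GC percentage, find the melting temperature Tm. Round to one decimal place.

75.8°C

Length n = 55. Counting bases: A=18, G=10, T=16, C=11
G+C = 21, so %GC = 21/55 × 100 = 38.182%
Salt term: 16.6 × (-0.738) = -12.251
GC term: 0.41 × 38.182 = 15.655; length term: −500/55 = −9.091
Tm = 81.5 + (-12.251) + 15.655 − 9.091 = 75.813 → 75.8°C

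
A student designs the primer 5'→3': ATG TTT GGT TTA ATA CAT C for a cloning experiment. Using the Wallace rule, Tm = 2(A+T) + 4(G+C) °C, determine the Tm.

Scanning the sequence gives T=9, C=2, A=5, G=3.
So N_AT = 14 and N_GC = 5.
Tm = 4·5 + 2·14 = 20 + 28 = 48°C

48°C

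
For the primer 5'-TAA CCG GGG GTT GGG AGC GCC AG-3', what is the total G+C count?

Base counts: C=5, A=4, T=3, G=11
G+C = 11 + 5 = 16

16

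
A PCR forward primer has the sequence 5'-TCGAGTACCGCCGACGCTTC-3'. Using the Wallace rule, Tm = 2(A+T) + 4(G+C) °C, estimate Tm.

Counting bases: C=8, T=4, A=3, G=5
AT pairs contribute 7, GC pairs contribute 13.
Tm = 4·13 + 2·7 = 52 + 14 = 66°C

66°C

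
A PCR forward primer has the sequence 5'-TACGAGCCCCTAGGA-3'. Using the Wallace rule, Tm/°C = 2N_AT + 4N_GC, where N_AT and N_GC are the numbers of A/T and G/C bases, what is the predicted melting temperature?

Counting bases: G=4, T=2, C=5, A=4
So N_AT = 6 and N_GC = 9.
Tm = 2×6 + 4×9 = 48°C

48°C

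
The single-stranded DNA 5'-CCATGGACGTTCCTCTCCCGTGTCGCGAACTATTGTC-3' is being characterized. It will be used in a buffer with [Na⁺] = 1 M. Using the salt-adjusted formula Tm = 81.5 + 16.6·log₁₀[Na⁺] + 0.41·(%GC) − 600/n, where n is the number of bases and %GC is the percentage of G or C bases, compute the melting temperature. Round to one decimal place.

Length n = 37. Base counts: G=8, C=13, T=11, A=5
G+C = 21, so %GC = 21/37 × 100 = 56.757%
Salt term: 16.6 × (0) = 0
GC term: 0.41 × 56.757 = 23.27; length term: −600/37 = −16.216
Tm = 81.5 + (0) + 23.27 − 16.216 = 88.554 → 88.6°C

88.6°C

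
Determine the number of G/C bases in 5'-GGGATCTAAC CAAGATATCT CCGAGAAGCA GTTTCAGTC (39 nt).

18

Counting bases: A=12, G=9, C=9, T=9
Total G or C: 9 + 9 = 18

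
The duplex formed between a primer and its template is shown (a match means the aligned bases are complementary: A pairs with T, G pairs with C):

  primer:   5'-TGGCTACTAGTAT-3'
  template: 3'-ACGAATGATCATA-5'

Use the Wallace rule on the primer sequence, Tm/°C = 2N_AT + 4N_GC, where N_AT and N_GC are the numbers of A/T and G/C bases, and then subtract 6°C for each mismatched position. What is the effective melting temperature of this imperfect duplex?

Primer base counts: A=3, T=5, G=3, C=2 → A+T=8, G+C=5
Perfect-match Tm = 2(8) + 4(5) = 16 + 20 = 36°C
Mismatches (positions where the bases are not complementary): 2 (at positions 3, 4)
Effective Tm = 36 − 2×6 = 36 − 12 = 24°C

24°C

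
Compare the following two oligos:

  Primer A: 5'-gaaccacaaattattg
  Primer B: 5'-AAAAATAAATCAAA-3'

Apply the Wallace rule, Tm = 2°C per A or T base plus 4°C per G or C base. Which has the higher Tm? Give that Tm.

Primer A: A+T=11, G+C=5 → Tm = 2(11)+4(5) = 42°C
Primer B: A+T=13, G+C=1 → Tm = 2(13)+4(1) = 30°C
42°C vs 30°C → primer A is higher.

Primer A, 42°C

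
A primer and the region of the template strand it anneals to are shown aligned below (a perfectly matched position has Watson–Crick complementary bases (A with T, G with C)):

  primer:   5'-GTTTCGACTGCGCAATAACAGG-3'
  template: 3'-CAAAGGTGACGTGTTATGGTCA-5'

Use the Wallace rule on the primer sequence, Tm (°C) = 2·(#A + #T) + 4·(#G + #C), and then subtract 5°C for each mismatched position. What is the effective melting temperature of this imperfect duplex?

46°C

Primer base counts: A=6, T=5, G=6, C=5 → A+T=11, G+C=11
Perfect-match Tm = 2(11) + 4(11) = 22 + 44 = 66°C
Mismatches (positions where the bases are not complementary): 4 (at positions 6, 12, 18, 22)
Effective Tm = 66 − 4×5 = 66 − 20 = 46°C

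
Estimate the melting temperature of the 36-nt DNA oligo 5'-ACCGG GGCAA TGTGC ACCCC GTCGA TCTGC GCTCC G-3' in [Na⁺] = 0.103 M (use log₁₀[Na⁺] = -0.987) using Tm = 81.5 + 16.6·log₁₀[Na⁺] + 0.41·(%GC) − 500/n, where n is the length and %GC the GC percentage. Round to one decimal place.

79.7°C

Length n = 36. Base counts: A=5, G=11, T=6, C=14
G+C = 25, so %GC = 25/36 × 100 = 69.444%
Salt term: 16.6 × (-0.987) = -16.384
GC term: 0.41 × 69.444 = 28.472; length term: −500/36 = −13.889
Tm = 81.5 + (-16.384) + 28.472 − 13.889 = 79.699 → 79.7°C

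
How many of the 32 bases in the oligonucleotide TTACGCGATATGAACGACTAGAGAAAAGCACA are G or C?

13

Scanning the sequence gives A=14, C=6, G=7, T=5.
G+C = 7 + 6 = 13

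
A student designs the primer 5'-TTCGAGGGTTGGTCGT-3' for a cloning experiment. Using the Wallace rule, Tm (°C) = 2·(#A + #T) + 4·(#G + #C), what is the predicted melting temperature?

50°C

Counting bases: T=6, C=2, A=1, G=7
A+T = 7, G+C = 9
Tm = 2(7) + 4(9) = 14 + 36 = 50°C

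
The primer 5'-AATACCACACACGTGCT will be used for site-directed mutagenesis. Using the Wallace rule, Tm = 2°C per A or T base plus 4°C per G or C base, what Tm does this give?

A=6, T=3, C=6, G=2
A+T = 9, G+C = 8
Tm = 2(9) + 4(8) = 18 + 32 = 50°C

50°C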